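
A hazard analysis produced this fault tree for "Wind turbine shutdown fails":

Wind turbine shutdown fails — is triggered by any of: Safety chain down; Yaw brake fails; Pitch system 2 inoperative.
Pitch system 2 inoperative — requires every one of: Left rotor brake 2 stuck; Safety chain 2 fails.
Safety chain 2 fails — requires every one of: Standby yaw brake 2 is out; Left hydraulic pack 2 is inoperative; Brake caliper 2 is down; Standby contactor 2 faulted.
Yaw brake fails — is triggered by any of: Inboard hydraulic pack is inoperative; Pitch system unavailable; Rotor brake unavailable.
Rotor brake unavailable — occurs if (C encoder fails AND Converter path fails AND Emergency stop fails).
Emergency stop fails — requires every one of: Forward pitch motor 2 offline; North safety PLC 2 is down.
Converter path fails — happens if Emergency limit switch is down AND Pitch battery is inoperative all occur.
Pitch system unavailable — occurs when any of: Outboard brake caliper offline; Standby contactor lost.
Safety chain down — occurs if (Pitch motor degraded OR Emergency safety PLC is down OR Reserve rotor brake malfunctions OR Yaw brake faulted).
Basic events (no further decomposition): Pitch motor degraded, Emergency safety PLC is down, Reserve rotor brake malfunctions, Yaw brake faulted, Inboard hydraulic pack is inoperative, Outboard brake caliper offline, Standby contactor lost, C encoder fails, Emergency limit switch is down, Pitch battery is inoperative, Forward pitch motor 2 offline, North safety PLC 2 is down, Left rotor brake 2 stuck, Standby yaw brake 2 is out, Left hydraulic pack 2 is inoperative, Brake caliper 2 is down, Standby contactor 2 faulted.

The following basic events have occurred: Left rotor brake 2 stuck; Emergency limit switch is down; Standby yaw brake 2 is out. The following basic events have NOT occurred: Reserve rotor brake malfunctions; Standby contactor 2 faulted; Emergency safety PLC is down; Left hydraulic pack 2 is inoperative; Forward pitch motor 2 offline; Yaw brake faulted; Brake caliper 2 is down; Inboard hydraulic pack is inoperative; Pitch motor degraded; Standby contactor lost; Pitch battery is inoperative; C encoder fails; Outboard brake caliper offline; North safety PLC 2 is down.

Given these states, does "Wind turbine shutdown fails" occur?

Safety chain down [OR]: Pitch motor degraded=not, Emergency safety PLC is down=not, Reserve rotor brake malfunctions=not, Yaw brake faulted=not → no input occurs → does not occur.
Pitch system unavailable [OR]: Outboard brake caliper offline=not, Standby contactor lost=not → no input occurs → does not occur.
Converter path fails [AND]: Emergency limit switch is down=occurs, Pitch battery is inoperative=not → not all inputs occur → does not occur.
Emergency stop fails [AND]: Forward pitch motor 2 offline=not, North safety PLC 2 is down=not → not all inputs occur → does not occur.
Rotor brake unavailable [AND]: C encoder fails=not, Converter path fails=not, Emergency stop fails=not → not all inputs occur → does not occur.
Yaw brake fails [OR]: Inboard hydraulic pack is inoperative=not, Pitch system unavailable=not, Rotor brake unavailable=not → no input occurs → does not occur.
Safety chain 2 fails [AND]: Standby yaw brake 2 is out=occurs, Left hydraulic pack 2 is inoperative=not, Brake caliper 2 is down=not, Standby contactor 2 faulted=not → not all inputs occur → does not occur.
Pitch system 2 inoperative [AND]: Left rotor brake 2 stuck=occurs, Safety chain 2 fails=not → not all inputs occur → does not occur.
Wind turbine shutdown fails [OR]: Safety chain down=not, Yaw brake fails=not, Pitch system 2 inoperative=not → no input occurs → does not occur.

No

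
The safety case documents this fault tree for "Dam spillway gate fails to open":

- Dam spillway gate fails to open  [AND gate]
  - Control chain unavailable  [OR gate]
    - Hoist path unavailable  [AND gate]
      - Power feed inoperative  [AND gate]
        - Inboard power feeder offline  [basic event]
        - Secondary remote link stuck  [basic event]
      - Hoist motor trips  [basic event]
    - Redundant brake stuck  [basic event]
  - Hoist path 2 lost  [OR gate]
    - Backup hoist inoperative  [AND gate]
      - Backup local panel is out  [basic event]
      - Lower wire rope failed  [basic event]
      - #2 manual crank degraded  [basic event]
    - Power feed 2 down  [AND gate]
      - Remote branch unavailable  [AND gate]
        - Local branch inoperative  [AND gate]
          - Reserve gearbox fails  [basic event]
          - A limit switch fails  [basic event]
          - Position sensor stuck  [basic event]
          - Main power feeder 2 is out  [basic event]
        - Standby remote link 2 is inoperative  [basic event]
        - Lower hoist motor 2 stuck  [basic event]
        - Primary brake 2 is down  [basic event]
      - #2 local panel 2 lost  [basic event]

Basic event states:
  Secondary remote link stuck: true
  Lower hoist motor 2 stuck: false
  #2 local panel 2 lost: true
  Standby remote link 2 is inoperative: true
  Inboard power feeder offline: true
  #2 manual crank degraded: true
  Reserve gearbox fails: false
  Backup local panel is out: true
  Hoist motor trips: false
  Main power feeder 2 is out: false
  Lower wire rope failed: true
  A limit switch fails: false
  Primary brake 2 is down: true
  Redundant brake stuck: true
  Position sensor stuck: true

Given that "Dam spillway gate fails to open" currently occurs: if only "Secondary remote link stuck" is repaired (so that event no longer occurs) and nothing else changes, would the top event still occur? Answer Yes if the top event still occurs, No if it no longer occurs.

Counterfactual: set "Secondary remote link stuck" to not occurred.
Power feed inoperative [AND]: Inboard power feeder offline=occurs, Secondary remote link stuck=not → not all inputs occur → does not occur.
Hoist path unavailable [AND]: Power feed inoperative=not, Hoist motor trips=not → not all inputs occur → does not occur.
Control chain unavailable [OR]: Hoist path unavailable=not, Redundant brake stuck=occurs → at least one input occurs → occurs.
Backup hoist inoperative [AND]: Backup local panel is out=occurs, Lower wire rope failed=occurs, #2 manual crank degraded=occurs → all inputs occur → occurs.
Local branch inoperative [AND]: Reserve gearbox fails=not, A limit switch fails=not, Position sensor stuck=occurs, Main power feeder 2 is out=not → not all inputs occur → does not occur.
Remote branch unavailable [AND]: Local branch inoperative=not, Standby remote link 2 is inoperative=occurs, Lower hoist motor 2 stuck=not, Primary brake 2 is down=occurs → not all inputs occur → does not occur.
Power feed 2 down [AND]: Remote branch unavailable=not, #2 local panel 2 lost=occurs → not all inputs occur → does not occur.
Hoist path 2 lost [OR]: Backup hoist inoperative=occurs, Power feed 2 down=not → at least one input occurs → occurs.
Dam spillway gate fails to open [AND]: Control chain unavailable=occurs, Hoist path 2 lost=occurs → all inputs occur → occurs.

Yes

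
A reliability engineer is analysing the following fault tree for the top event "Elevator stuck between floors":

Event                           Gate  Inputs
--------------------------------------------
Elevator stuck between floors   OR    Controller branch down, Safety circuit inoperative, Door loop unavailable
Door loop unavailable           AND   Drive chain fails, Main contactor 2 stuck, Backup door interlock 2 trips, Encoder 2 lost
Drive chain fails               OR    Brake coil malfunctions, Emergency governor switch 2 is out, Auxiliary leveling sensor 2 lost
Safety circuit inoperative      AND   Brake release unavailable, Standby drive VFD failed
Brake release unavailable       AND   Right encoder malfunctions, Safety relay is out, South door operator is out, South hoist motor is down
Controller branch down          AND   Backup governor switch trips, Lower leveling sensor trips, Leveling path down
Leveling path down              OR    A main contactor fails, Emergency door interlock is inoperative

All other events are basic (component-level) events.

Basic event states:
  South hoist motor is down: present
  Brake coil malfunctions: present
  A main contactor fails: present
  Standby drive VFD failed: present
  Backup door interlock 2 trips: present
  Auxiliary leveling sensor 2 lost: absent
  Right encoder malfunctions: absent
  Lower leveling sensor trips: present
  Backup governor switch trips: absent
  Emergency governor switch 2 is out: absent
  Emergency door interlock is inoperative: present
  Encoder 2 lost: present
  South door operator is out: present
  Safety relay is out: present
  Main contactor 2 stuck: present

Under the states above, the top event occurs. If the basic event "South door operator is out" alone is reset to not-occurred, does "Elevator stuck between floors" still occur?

Counterfactual: set "South door operator is out" to not occurred.
Leveling path down [OR]: A main contactor fails=occurs, Emergency door interlock is inoperative=occurs → at least one input occurs → occurs.
Controller branch down [AND]: Backup governor switch trips=not, Lower leveling sensor trips=occurs, Leveling path down=occurs → not all inputs occur → does not occur.
Brake release unavailable [AND]: Right encoder malfunctions=not, Safety relay is out=occurs, South door operator is out=not, South hoist motor is down=occurs → not all inputs occur → does not occur.
Safety circuit inoperative [AND]: Brake release unavailable=not, Standby drive VFD failed=occurs → not all inputs occur → does not occur.
Drive chain fails [OR]: Brake coil malfunctions=occurs, Emergency governor switch 2 is out=not, Auxiliary leveling sensor 2 lost=not → at least one input occurs → occurs.
Door loop unavailable [AND]: Drive chain fails=occurs, Main contactor 2 stuck=occurs, Backup door interlock 2 trips=occurs, Encoder 2 lost=occurs → all inputs occur → occurs.
Elevator stuck between floors [OR]: Controller branch down=not, Safety circuit inoperative=not, Door loop unavailable=occurs → at least one input occurs → occurs.

Yes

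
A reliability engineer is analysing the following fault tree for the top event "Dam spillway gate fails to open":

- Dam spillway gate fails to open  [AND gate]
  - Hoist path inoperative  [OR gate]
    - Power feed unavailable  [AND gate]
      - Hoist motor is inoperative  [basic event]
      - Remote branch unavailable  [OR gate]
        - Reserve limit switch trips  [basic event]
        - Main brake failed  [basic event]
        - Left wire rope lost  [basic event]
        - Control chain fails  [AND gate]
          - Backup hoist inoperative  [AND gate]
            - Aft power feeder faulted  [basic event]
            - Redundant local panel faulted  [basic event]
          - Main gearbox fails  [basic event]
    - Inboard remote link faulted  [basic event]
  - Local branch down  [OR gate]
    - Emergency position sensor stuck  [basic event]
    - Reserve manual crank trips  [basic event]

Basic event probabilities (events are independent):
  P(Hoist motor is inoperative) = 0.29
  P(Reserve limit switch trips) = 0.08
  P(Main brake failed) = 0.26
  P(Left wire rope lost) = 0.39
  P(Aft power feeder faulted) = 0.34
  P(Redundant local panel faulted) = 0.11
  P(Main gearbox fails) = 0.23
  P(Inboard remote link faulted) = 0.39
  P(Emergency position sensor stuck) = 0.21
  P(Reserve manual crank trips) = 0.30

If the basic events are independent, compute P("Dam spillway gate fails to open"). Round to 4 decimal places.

0.2208

P(Backup hoist inoperative) [AND] = 0.34 × 0.11 = 0.037400
P(Control chain fails) [AND] = 0.037400 × 0.23 = 0.008602
P(Remote branch unavailable) [OR] = 1 − (1−0.08) × (1−0.26) × (1−0.39) × (1−0.008602) = 0.588284
P(Power feed unavailable) [AND] = 0.29 × 0.588284 = 0.170602
P(Hoist path inoperative) [OR] = 1 − (1−0.170602) × (1−0.39) = 0.494067
P(Local branch down) [OR] = 1 − (1−0.21) × (1−0.30) = 0.447000
P(Dam spillway gate fails to open) [AND] = 0.494067 × 0.447000 = 0.220848
Rounded to 4 decimal places: P(Dam spillway gate fails to open) ≈ 0.2208.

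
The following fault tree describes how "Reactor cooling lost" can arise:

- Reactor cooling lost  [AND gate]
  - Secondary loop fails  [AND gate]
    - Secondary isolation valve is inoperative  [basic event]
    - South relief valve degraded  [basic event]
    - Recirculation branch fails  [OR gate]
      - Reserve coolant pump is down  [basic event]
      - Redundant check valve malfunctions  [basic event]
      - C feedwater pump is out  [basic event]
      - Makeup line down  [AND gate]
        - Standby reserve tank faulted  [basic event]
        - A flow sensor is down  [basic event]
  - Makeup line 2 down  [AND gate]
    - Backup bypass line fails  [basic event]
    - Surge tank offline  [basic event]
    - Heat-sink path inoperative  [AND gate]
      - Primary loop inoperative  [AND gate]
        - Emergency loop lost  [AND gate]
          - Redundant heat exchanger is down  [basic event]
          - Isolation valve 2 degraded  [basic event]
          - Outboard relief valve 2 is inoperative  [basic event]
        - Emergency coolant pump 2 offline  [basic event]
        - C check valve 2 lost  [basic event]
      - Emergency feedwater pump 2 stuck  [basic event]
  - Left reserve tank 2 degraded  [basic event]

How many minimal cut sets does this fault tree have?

Makeup line down [AND]: one cut set from each child combined → 1 × 1 = 1 cut set(s).
Recirculation branch fails [OR]: union of children's cut sets → 4 cut set(s).
Secondary loop fails [AND]: one cut set from each child combined → 1 × 1 × 4 = 4 cut set(s).
Emergency loop lost [AND]: one cut set from each child combined → 1 × 1 × 1 = 1 cut set(s).
Primary loop inoperative [AND]: one cut set from each child combined → 1 × 1 × 1 = 1 cut set(s).
Heat-sink path inoperative [AND]: one cut set from each child combined → 1 × 1 = 1 cut set(s).
Makeup line 2 down [AND]: one cut set from each child combined → 1 × 1 × 1 = 1 cut set(s).
Reactor cooling lost [AND]: one cut set from each child combined → 4 × 1 × 1 = 4 cut set(s).
Minimal cut sets: {Backup bypass line fails, C check valve 2 lost, Emergency coolant pump 2 offline, Emergency feedwater pump 2 stuck, Isolation valve 2 degraded, Left reserve tank 2 degraded, Outboard relief valve 2 is inoperative, Redundant heat exchanger is down, Reserve coolant pump is down, Secondary isolation valve is inoperative, South relief valve degraded, Surge tank offline}; {Backup bypass line fails, C check valve 2 lost, Emergency coolant pump 2 offline, Emergency feedwater pump 2 stuck, Isolation valve 2 degraded, Left reserve tank 2 degraded, Outboard relief valve 2 is inoperative, Redundant check valve malfunctions, Redundant heat exchanger is down, Secondary isolation valve is inoperative, South relief valve degraded, Surge tank offline}; {Backup bypass line fails, C check valve 2 lost, C feedwater pump is out, Emergency coolant pump 2 offline, Emergency feedwater pump 2 stuck, Isolation valve 2 degraded, Left reserve tank 2 degraded, Outboard relief valve 2 is inoperative, Redundant heat exchanger is down, Secondary isolation valve is inoperative, South relief valve degraded, Surge tank offline}; {A flow sensor is down, Backup bypass line fails, C check valve 2 lost, Emergency coolant pump 2 offline, Emergency feedwater pump 2 stuck, Isolation valve 2 degraded, Left reserve tank 2 degraded, Outboard relief valve 2 is inoperative, Redundant heat exchanger is down, Secondary isolation valve is inoperative, South relief valve degraded, Standby reserve tank faulted, Surge tank offline}.

4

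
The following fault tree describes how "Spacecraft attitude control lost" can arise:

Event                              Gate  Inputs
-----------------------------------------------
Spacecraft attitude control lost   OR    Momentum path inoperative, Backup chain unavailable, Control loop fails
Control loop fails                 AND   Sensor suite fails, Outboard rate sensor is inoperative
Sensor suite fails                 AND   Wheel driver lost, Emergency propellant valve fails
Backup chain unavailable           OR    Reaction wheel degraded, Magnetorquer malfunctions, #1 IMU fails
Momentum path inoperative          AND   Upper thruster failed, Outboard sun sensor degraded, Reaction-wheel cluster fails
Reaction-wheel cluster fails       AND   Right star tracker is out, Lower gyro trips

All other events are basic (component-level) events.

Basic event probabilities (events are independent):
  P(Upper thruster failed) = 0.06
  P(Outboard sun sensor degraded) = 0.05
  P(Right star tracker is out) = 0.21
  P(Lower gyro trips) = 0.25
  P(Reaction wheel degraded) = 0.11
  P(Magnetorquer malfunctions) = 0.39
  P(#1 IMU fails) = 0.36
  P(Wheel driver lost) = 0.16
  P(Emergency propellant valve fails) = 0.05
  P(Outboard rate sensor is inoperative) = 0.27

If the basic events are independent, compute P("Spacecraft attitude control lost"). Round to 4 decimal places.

0.6533

P(Reaction-wheel cluster fails) [AND] = 0.21 × 0.25 = 0.052500
P(Momentum path inoperative) [AND] = 0.06 × 0.05 × 0.052500 = 0.000158
P(Backup chain unavailable) [OR] = 1 − (1−0.11) × (1−0.39) × (1−0.36) = 0.652544
P(Sensor suite fails) [AND] = 0.16 × 0.05 = 0.008000
P(Control loop fails) [AND] = 0.008000 × 0.27 = 0.002160
P(Spacecraft attitude control lost) [OR] = 1 − (1−0.000158) × (1−0.652544) × (1−0.002160) = 0.653349
Rounded to 4 decimal places: P(Spacecraft attitude control lost) ≈ 0.6533.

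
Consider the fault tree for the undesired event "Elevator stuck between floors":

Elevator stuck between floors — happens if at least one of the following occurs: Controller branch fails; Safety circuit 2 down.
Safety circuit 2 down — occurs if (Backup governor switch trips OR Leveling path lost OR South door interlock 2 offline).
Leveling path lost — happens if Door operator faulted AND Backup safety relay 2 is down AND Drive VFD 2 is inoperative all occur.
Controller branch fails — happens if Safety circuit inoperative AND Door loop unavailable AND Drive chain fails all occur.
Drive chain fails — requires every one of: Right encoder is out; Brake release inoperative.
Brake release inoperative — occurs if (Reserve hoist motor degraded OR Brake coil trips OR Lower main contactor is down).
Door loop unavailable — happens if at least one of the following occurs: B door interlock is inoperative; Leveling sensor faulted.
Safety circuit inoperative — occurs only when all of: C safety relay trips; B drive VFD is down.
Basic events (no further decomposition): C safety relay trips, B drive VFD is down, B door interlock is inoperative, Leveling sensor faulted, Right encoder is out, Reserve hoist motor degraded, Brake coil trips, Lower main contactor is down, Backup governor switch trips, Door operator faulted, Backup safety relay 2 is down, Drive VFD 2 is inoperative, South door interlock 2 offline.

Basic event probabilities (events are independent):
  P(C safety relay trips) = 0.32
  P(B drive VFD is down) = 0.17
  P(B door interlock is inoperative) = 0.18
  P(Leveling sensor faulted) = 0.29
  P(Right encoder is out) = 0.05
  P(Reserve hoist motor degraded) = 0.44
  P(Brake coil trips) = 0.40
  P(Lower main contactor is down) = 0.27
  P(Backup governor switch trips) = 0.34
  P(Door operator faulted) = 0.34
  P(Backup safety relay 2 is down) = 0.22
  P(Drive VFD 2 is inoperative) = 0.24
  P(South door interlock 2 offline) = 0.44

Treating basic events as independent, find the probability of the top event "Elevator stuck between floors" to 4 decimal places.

0.6373

P(Safety circuit inoperative) [AND] = 0.32 × 0.17 = 0.054400
P(Door loop unavailable) [OR] = 1 − (1−0.18) × (1−0.29) = 0.417800
P(Brake release inoperative) [OR] = 1 − (1−0.44) × (1−0.40) × (1−0.27) = 0.754720
P(Drive chain fails) [AND] = 0.05 × 0.754720 = 0.037736
P(Controller branch fails) [AND] = 0.054400 × 0.417800 × 0.037736 = 0.000858
P(Leveling path lost) [AND] = 0.34 × 0.22 × 0.24 = 0.017952
P(Safety circuit 2 down) [OR] = 1 − (1−0.34) × (1−0.017952) × (1−0.44) = 0.637035
P(Elevator stuck between floors) [OR] = 1 − (1−0.000858) × (1−0.637035) = 0.637346
Rounded to 4 decimal places: P(Elevator stuck between floors) ≈ 0.6373.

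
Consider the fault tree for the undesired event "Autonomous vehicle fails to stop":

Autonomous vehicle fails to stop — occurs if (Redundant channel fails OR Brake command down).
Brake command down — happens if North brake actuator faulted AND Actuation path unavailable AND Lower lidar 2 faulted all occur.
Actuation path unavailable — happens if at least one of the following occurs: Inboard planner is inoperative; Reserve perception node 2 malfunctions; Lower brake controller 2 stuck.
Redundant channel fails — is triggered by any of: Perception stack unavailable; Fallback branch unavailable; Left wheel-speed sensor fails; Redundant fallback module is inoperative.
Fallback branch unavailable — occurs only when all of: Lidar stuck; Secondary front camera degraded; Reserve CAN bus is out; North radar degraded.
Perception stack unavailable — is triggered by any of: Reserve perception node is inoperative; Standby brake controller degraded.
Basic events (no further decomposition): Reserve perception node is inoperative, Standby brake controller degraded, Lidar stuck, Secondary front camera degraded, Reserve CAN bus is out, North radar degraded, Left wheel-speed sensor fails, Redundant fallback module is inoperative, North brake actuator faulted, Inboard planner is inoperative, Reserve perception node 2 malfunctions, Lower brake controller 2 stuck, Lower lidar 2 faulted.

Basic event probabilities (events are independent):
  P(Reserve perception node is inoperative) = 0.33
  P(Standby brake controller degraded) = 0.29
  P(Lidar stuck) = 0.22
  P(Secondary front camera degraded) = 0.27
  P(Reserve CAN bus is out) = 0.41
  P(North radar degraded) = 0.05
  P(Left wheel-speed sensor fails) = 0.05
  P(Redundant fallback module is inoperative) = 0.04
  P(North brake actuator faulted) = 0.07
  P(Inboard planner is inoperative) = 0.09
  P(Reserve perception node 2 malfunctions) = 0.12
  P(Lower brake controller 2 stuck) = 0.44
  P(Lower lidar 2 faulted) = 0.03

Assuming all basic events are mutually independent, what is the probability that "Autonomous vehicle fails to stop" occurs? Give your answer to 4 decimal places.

P(Perception stack unavailable) [OR] = 1 − (1−0.33) × (1−0.29) = 0.524300
P(Fallback branch unavailable) [AND] = 0.22 × 0.27 × 0.41 × 0.05 = 0.001218
P(Redundant channel fails) [OR] = 1 − (1−0.524300) × (1−0.001218) × (1−0.05) × (1−0.04) = 0.566690
P(Actuation path unavailable) [OR] = 1 − (1−0.09) × (1−0.12) × (1−0.44) = 0.551552
P(Brake command down) [AND] = 0.07 × 0.551552 × 0.03 = 0.001158
P(Autonomous vehicle fails to stop) [OR] = 1 − (1−0.566690) × (1−0.001158) = 0.567192
Rounded to 4 decimal places: P(Autonomous vehicle fails to stop) ≈ 0.5672.

0.5672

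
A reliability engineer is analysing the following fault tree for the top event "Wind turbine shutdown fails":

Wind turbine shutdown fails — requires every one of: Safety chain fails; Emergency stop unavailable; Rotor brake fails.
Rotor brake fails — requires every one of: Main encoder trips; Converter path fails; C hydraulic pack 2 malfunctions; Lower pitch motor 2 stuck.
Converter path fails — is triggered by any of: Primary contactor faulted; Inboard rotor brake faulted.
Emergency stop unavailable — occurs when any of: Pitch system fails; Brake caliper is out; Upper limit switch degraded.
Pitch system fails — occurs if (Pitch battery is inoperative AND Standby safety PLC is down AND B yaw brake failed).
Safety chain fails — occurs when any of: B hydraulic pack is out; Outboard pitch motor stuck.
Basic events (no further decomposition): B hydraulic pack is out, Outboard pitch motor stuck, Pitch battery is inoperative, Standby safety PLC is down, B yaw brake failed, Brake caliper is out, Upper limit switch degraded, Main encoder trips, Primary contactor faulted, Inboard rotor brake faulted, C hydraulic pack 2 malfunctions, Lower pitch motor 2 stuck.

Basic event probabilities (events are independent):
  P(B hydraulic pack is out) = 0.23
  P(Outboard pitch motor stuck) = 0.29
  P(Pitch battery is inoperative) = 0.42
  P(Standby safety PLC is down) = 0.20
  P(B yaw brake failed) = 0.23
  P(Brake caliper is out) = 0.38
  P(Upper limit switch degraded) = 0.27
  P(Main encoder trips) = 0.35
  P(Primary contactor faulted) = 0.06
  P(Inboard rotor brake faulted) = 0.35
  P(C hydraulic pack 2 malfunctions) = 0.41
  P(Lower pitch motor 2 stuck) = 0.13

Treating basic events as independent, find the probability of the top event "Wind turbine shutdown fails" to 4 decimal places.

P(Safety chain fails) [OR] = 1 − (1−0.23) × (1−0.29) = 0.453300
P(Pitch system fails) [AND] = 0.42 × 0.20 × 0.23 = 0.019320
P(Emergency stop unavailable) [OR] = 1 − (1−0.019320) × (1−0.38) × (1−0.27) = 0.556144
P(Converter path fails) [OR] = 1 − (1−0.06) × (1−0.35) = 0.389000
P(Rotor brake fails) [AND] = 0.35 × 0.389000 × 0.41 × 0.13 = 0.007257
P(Wind turbine shutdown fails) [AND] = 0.453300 × 0.556144 × 0.007257 = 0.001829
Rounded to 4 decimal places: P(Wind turbine shutdown fails) ≈ 0.0018.

0.0018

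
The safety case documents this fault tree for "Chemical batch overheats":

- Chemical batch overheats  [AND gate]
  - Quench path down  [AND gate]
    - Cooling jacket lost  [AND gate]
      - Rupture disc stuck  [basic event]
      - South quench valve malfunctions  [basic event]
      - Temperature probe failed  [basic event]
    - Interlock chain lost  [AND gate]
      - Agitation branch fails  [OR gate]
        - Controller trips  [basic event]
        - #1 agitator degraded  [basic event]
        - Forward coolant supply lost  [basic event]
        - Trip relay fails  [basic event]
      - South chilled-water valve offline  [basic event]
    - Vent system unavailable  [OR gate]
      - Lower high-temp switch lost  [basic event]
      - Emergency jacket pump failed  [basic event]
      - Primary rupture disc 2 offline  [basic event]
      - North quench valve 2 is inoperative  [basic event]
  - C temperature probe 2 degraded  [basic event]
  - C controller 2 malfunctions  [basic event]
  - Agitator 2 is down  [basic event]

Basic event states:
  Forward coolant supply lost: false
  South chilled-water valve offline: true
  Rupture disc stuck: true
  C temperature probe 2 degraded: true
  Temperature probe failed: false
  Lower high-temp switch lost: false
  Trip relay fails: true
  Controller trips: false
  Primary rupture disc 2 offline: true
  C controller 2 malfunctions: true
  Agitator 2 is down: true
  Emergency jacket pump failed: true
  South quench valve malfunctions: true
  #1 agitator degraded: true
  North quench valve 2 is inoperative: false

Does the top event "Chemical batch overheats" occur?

Cooling jacket lost [AND]: Rupture disc stuck=occurs, South quench valve malfunctions=occurs, Temperature probe failed=not → not all inputs occur → does not occur.
Agitation branch fails [OR]: Controller trips=not, #1 agitator degraded=occurs, Forward coolant supply lost=not, Trip relay fails=occurs → at least one input occurs → occurs.
Interlock chain lost [AND]: Agitation branch fails=occurs, South chilled-water valve offline=occurs → all inputs occur → occurs.
Vent system unavailable [OR]: Lower high-temp switch lost=not, Emergency jacket pump failed=occurs, Primary rupture disc 2 offline=occurs, North quench valve 2 is inoperative=not → at least one input occurs → occurs.
Quench path down [AND]: Cooling jacket lost=not, Interlock chain lost=occurs, Vent system unavailable=occurs → not all inputs occur → does not occur.
Chemical batch overheats [AND]: Quench path down=not, C temperature probe 2 degraded=occurs, C controller 2 malfunctions=occurs, Agitator 2 is down=occurs → not all inputs occur → does not occur.

No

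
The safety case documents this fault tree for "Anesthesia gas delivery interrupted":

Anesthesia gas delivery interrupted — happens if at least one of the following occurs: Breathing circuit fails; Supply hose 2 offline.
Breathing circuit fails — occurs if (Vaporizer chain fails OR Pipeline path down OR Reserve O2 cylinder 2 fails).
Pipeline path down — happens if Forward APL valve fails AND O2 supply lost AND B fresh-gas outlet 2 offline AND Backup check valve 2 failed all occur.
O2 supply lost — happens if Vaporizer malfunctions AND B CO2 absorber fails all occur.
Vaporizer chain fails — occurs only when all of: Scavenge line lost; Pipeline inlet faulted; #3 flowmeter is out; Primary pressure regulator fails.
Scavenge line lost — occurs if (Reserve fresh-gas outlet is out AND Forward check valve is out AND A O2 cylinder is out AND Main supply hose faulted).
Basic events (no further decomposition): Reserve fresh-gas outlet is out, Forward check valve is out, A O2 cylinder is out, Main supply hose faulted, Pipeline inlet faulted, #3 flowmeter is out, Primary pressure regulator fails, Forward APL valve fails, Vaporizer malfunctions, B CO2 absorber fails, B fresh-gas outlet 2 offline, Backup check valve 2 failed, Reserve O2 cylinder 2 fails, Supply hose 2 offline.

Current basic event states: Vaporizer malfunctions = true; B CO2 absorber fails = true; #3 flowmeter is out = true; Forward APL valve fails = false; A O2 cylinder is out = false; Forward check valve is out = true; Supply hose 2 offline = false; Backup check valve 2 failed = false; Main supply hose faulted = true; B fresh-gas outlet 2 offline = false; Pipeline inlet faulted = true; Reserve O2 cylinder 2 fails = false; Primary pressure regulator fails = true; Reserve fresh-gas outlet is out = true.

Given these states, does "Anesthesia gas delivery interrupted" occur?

No

Scavenge line lost [AND]: Reserve fresh-gas outlet is out=occurs, Forward check valve is out=occurs, A O2 cylinder is out=not, Main supply hose faulted=occurs → not all inputs occur → does not occur.
Vaporizer chain fails [AND]: Scavenge line lost=not, Pipeline inlet faulted=occurs, #3 flowmeter is out=occurs, Primary pressure regulator fails=occurs → not all inputs occur → does not occur.
O2 supply lost [AND]: Vaporizer malfunctions=occurs, B CO2 absorber fails=occurs → all inputs occur → occurs.
Pipeline path down [AND]: Forward APL valve fails=not, O2 supply lost=occurs, B fresh-gas outlet 2 offline=not, Backup check valve 2 failed=not → not all inputs occur → does not occur.
Breathing circuit fails [OR]: Vaporizer chain fails=not, Pipeline path down=not, Reserve O2 cylinder 2 fails=not → no input occurs → does not occur.
Anesthesia gas delivery interrupted [OR]: Breathing circuit fails=not, Supply hose 2 offline=not → no input occurs → does not occur.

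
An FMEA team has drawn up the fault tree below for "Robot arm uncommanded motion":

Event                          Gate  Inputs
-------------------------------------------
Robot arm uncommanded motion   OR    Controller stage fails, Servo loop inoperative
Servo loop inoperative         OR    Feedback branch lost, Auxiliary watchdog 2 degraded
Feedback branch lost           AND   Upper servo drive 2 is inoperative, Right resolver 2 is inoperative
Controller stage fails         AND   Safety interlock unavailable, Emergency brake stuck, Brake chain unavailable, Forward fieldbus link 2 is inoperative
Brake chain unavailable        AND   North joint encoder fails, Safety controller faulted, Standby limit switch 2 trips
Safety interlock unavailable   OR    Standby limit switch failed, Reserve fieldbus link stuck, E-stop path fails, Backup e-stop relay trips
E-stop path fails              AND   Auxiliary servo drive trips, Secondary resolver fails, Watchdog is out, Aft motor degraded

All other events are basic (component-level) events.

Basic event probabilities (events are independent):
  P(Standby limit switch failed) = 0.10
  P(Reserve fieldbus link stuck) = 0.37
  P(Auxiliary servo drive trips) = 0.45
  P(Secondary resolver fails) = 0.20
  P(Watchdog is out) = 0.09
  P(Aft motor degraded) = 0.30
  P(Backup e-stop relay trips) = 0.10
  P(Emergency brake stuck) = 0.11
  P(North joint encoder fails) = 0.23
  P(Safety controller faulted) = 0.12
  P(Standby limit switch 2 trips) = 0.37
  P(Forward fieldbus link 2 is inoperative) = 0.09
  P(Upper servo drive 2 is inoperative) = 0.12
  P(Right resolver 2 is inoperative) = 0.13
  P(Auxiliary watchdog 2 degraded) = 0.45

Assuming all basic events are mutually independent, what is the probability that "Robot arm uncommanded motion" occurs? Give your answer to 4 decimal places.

P(E-stop path fails) [AND] = 0.45 × 0.20 × 0.09 × 0.30 = 0.002430
P(Safety interlock unavailable) [OR] = 1 − (1−0.10) × (1−0.37) × (1−0.002430) × (1−0.10) = 0.490940
P(Brake chain unavailable) [AND] = 0.23 × 0.12 × 0.37 = 0.010212
P(Controller stage fails) [AND] = 0.490940 × 0.11 × 0.010212 × 0.09 = 0.000050
P(Feedback branch lost) [AND] = 0.12 × 0.13 = 0.015600
P(Servo loop inoperative) [OR] = 1 − (1−0.015600) × (1−0.45) = 0.458580
P(Robot arm uncommanded motion) [OR] = 1 − (1−0.000050) × (1−0.458580) = 0.458607
Rounded to 4 decimal places: P(Robot arm uncommanded motion) ≈ 0.4586.

0.4586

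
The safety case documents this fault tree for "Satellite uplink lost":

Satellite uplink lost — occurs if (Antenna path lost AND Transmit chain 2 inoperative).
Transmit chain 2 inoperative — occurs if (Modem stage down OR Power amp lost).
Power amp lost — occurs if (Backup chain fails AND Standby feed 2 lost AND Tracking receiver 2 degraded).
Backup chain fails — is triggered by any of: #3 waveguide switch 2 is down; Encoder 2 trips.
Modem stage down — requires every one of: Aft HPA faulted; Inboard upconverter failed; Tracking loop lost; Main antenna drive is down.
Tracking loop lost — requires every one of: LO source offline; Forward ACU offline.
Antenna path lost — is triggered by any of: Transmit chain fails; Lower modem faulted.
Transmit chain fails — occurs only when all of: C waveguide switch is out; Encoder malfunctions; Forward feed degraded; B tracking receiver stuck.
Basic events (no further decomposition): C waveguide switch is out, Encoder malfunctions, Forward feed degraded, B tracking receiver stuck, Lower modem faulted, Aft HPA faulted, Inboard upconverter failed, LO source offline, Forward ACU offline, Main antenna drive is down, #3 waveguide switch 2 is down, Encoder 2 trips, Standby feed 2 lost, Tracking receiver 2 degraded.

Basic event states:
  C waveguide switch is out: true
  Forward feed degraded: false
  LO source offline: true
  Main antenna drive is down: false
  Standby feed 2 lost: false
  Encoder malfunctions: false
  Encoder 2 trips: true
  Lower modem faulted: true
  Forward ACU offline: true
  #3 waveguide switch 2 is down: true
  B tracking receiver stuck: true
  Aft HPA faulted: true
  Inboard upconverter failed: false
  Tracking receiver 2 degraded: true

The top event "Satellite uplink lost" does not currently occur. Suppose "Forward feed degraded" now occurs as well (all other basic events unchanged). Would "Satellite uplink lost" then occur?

No

Counterfactual: set "Forward feed degraded" to occurred.
Transmit chain fails [AND]: C waveguide switch is out=occurs, Encoder malfunctions=not, Forward feed degraded=occurs, B tracking receiver stuck=occurs → not all inputs occur → does not occur.
Antenna path lost [OR]: Transmit chain fails=not, Lower modem faulted=occurs → at least one input occurs → occurs.
Tracking loop lost [AND]: LO source offline=occurs, Forward ACU offline=occurs → all inputs occur → occurs.
Modem stage down [AND]: Aft HPA faulted=occurs, Inboard upconverter failed=not, Tracking loop lost=occurs, Main antenna drive is down=not → not all inputs occur → does not occur.
Backup chain fails [OR]: #3 waveguide switch 2 is down=occurs, Encoder 2 trips=occurs → at least one input occurs → occurs.
Power amp lost [AND]: Backup chain fails=occurs, Standby feed 2 lost=not, Tracking receiver 2 degraded=occurs → not all inputs occur → does not occur.
Transmit chain 2 inoperative [OR]: Modem stage down=not, Power amp lost=not → no input occurs → does not occur.
Satellite uplink lost [AND]: Antenna path lost=occurs, Transmit chain 2 inoperative=not → not all inputs occur → does not occur.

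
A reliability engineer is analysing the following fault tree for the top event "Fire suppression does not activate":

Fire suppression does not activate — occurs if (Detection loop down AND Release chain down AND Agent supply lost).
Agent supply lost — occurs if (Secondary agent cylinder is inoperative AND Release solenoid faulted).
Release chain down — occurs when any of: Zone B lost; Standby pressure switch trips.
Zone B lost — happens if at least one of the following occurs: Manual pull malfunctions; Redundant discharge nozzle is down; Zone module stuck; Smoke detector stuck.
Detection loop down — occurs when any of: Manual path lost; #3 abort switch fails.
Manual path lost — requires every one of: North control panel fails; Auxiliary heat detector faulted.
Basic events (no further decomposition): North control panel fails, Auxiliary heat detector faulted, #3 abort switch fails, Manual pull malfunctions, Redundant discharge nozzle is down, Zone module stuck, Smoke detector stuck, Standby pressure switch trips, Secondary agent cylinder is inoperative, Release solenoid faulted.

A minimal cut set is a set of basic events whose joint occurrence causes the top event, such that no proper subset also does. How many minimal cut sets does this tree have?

Manual path lost [AND]: one cut set from each child combined → 1 × 1 = 1 cut set(s).
Detection loop down [OR]: union of children's cut sets → 2 cut set(s).
Zone B lost [OR]: union of children's cut sets → 4 cut set(s).
Release chain down [OR]: union of children's cut sets → 5 cut set(s).
Agent supply lost [AND]: one cut set from each child combined → 1 × 1 = 1 cut set(s).
Fire suppression does not activate [AND]: one cut set from each child combined → 2 × 5 × 1 = 10 cut set(s).
Minimal cut sets: {Auxiliary heat detector faulted, Manual pull malfunctions, North control panel fails, Release solenoid faulted, Secondary agent cylinder is inoperative}; {Auxiliary heat detector faulted, North control panel fails, Redundant discharge nozzle is down, Release solenoid faulted, Secondary agent cylinder is inoperative}; {Auxiliary heat detector faulted, North control panel fails, Release solenoid faulted, Secondary agent cylinder is inoperative, Zone module stuck}; {Auxiliary heat detector faulted, North control panel fails, Release solenoid faulted, Secondary agent cylinder is inoperative, Smoke detector stuck}; {Auxiliary heat detector faulted, North control panel fails, Release solenoid faulted, Secondary agent cylinder is inoperative, Standby pressure switch trips}; {#3 abort switch fails, Manual pull malfunctions, Release solenoid faulted, Secondary agent cylinder is inoperative}; {#3 abort switch fails, Redundant discharge nozzle is down, Release solenoid faulted, Secondary agent cylinder is inoperative}; {#3 abort switch fails, Release solenoid faulted, Secondary agent cylinder is inoperative, Zone module stuck}; {#3 abort switch fails, Release solenoid faulted, Secondary agent cylinder is inoperative, Smoke detector stuck}; {#3 abort switch fails, Release solenoid faulted, Secondary agent cylinder is inoperative, Standby pressure switch trips}.

10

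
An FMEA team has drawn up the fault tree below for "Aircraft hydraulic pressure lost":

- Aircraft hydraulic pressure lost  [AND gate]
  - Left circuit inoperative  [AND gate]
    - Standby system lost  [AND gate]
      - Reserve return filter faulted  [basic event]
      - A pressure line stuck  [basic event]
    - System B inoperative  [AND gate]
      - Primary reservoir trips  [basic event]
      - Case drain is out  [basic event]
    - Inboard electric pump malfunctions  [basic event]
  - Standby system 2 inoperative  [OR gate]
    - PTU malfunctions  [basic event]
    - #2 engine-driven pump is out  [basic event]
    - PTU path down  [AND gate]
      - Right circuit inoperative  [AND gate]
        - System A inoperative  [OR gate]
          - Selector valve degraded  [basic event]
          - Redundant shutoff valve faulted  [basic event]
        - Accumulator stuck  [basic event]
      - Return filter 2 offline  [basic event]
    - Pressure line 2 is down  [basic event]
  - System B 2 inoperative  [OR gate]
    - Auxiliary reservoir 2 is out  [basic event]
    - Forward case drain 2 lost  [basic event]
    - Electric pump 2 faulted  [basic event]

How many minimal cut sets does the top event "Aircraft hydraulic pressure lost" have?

15

Standby system lost [AND]: one cut set from each child combined → 1 × 1 = 1 cut set(s).
System B inoperative [AND]: one cut set from each child combined → 1 × 1 = 1 cut set(s).
Left circuit inoperative [AND]: one cut set from each child combined → 1 × 1 × 1 = 1 cut set(s).
System A inoperative [OR]: union of children's cut sets → 2 cut set(s).
Right circuit inoperative [AND]: one cut set from each child combined → 2 × 1 = 2 cut set(s).
PTU path down [AND]: one cut set from each child combined → 2 × 1 = 2 cut set(s).
Standby system 2 inoperative [OR]: union of children's cut sets → 5 cut set(s).
System B 2 inoperative [OR]: union of children's cut sets → 3 cut set(s).
Aircraft hydraulic pressure lost [AND]: one cut set from each child combined → 1 × 5 × 3 = 15 cut set(s).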